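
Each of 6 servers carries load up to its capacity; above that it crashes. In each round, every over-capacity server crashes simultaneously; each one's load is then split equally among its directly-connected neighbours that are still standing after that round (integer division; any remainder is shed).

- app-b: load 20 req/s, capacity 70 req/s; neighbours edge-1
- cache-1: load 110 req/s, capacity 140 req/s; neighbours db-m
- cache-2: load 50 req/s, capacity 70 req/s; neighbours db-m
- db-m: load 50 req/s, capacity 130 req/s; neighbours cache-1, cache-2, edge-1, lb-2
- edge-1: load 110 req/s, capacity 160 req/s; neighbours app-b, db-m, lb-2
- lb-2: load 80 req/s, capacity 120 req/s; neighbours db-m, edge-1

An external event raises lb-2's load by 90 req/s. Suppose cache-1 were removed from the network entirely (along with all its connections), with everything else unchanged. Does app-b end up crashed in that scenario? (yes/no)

yes

With cache-1 removed:
Round 1 — lb-2 at 170 > 120. lb-2 crashes.
  lb-2 sheds 170 req/s to db-m, edge-1: 85 each.
    db-m: 50+85 = 135 > 130
    edge-1: 110+85 = 195 > 160
Round 2 — db-m, edge-1 crash.
  db-m sheds 135 req/s to cache-2: 135 each.
    cache-2: 50+135 = 185 > 70
  edge-1 sheds 195 req/s to app-b: 195 each.
    app-b: 20+195 = 215 > 70
Round 3 — app-b, cache-2 crash.
  app-b sheds 215 req/s: no online neighbours, lost.
  cache-2 sheds 185 req/s: no online neighbours, lost.
No further crashes.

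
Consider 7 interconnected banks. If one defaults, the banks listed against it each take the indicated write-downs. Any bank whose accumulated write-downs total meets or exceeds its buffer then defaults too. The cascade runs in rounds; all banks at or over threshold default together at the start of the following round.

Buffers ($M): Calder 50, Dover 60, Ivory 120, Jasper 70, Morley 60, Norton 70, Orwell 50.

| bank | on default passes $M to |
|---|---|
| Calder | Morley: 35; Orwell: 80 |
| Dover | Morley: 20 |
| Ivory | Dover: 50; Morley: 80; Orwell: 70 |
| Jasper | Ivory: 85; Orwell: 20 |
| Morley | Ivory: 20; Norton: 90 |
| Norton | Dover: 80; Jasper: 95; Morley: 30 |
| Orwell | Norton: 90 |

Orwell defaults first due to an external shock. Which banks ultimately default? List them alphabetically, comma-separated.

Dover, Jasper, Norton, Orwell

Round 1 — Orwell defaults (initial).
  Norton: +90 → 90 ≥ 70
Round 2 — Norton defaults.
  Dover: +80 → 80 ≥ 60
  Jasper: +95 → 95 ≥ 70
  Morley: +30 → 30 < 60
Round 3 — Dover, Jasper default.
  Ivory: +85 → 85 < 120
  Morley: +20 → 50 < 60
No further defaults.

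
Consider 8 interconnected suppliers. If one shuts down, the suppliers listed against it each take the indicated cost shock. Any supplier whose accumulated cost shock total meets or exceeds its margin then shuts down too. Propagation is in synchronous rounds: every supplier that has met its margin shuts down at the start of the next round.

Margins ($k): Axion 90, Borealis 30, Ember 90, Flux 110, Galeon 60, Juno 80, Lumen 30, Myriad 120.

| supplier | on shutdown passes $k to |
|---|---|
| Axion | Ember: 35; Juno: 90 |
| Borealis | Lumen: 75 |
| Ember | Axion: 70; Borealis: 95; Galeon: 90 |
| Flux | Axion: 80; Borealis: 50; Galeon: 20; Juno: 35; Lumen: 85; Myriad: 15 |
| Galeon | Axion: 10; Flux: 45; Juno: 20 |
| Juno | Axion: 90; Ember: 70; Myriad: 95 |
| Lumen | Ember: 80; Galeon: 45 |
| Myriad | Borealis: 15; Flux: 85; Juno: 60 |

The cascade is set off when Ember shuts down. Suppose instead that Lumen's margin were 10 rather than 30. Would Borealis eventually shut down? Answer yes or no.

yes

With Lumen's margin at 10:
Round 1 — Ember shuts down (initial).
  Axion: +70 → 70 < 90
  Borealis: +95 → 95 ≥ 30
  Galeon: +90 → 90 ≥ 60
Round 2 — Borealis, Galeon shut down.
  Axion: +10 → 80 < 90
  Flux: +45 → 45 < 110
  Juno: +20 → 20 < 80
  Lumen: +75 → 75 ≥ 10
Round 3 — Lumen shuts down.
No further shutdowns.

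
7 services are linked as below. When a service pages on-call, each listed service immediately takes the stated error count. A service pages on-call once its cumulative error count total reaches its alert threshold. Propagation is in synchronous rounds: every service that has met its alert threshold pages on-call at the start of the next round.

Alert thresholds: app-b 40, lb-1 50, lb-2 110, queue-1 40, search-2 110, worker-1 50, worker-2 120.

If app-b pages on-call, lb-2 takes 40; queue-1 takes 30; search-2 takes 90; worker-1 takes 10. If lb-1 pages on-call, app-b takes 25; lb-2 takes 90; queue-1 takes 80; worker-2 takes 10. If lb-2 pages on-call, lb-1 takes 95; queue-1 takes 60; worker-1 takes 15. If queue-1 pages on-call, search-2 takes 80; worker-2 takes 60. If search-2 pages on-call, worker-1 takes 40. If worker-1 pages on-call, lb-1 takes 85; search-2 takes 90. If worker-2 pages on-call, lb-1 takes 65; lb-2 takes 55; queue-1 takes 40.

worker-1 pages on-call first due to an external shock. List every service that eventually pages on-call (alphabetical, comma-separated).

Round 1 — worker-1 pages on-call (initial).
  lb-1: +85 → 85 ≥ 50
  search-2: +90 → 90 < 110
Round 2 — lb-1 pages on-call.
  app-b: +25 → 25 < 40
  lb-2: +90 → 90 < 110
  queue-1: +80 → 80 ≥ 40
  worker-2: +10 → 10 < 120
Round 3 — queue-1 pages on-call.
  search-2: +80 → 170 ≥ 110
  worker-2: +60 → 70 < 120
Round 4 — search-2 pages on-call.
No further pages.

lb-1, queue-1, search-2, worker-1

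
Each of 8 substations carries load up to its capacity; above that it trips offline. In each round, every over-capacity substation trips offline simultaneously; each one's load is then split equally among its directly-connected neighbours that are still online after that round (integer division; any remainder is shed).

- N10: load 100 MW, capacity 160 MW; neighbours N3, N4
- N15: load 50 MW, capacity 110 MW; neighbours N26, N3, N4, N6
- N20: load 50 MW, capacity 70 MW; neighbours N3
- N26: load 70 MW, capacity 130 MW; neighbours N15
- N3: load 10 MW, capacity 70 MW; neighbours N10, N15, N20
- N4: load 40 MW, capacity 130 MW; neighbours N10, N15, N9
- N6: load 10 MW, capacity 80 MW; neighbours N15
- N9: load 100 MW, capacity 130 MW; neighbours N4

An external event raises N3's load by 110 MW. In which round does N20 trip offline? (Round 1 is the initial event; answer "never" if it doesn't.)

Round 1 — N3 at 120 > 70. N3 trips offline.
  N3 sheds 120 MW to N10, N15, N20: 40 each.
    N10: 100+40 = 140 ≤ 160
    N15: 50+40 = 90 ≤ 110
    N20: 50+40 = 90 > 70
Round 2 — N20 trips offline.
  N20 sheds 90 MW: no online neighbours, lost.
No further trips.

2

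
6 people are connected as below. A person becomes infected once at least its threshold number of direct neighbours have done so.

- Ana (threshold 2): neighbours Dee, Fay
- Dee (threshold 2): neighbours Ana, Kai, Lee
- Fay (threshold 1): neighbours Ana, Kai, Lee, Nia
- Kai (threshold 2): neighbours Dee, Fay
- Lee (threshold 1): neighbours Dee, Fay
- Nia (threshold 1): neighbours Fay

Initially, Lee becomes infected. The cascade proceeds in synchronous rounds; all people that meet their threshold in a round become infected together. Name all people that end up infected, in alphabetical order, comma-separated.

Fay, Lee, Nia

Round 1 — Lee becomes infected (initial).
Round 2 — checking thresholds:
  Dee: 1 of 3 neighbours < 2, below threshold.
  Fay: 1 of 4 neighbours ≥ 1, becomes infected.
Round 3 — checking thresholds:
  Ana: 1 of 2 neighbours < 2, below threshold.
  Dee: 1 of 3 neighbours < 2, below threshold.
  Kai: 1 of 2 neighbours < 2, below threshold.
  Nia: 1 of 1 neighbours ≥ 1, becomes infected.
Round 4 — no new infections; cascade stops.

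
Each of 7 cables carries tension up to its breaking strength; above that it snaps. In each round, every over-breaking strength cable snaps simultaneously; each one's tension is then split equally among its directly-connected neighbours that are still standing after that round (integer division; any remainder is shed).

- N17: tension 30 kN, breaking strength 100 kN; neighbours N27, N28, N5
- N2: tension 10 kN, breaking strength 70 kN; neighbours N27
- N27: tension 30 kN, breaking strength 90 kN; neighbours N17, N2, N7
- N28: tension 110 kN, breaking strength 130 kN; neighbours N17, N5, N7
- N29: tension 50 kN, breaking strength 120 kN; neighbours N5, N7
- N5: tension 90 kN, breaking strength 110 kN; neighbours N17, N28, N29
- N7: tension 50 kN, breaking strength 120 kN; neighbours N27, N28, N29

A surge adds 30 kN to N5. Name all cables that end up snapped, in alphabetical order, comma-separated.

N17, N2, N27, N28, N29, N5, N7

Round 1 — N5 at 120 > 110. N5 snaps.
  N5 sheds 120 kN to N17, N28, N29: 40 each.
    N17: 30+40 = 70 ≤ 100
    N28: 110+40 = 150 > 130
    N29: 50+40 = 90 ≤ 120
Round 2 — N28 snaps.
  N28 sheds 150 kN to N17, N7: 75 each.
    N17: 70+75 = 145 > 100
    N7: 50+75 = 125 > 120
Round 3 — N17, N7 snap.
  N17 sheds 145 kN to N27: 145 each.
    N27: 30+145 = 175 > 90
  N7 sheds 125 kN to N27, N29: 62 each (1 lost).
    N27: 175+62 = 237 > 90
    N29: 90+62 = 152 > 120
Round 4 — N27, N29 snap.
  N27 sheds 237 kN to N2: 237 each.
    N2: 10+237 = 247 > 70
  N29 sheds 152 kN: no online neighbours, lost.
Round 5 — N2 snaps.
  N2 sheds 247 kN: no online neighbours, lost.
No further breaks.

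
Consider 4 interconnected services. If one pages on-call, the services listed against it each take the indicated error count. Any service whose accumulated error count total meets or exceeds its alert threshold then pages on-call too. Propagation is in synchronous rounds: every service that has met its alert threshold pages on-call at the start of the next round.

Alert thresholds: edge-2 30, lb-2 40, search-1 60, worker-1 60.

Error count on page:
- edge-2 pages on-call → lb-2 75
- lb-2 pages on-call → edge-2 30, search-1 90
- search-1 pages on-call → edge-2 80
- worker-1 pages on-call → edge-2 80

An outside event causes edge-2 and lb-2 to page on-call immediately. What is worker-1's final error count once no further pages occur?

Round 1 — edge-2, lb-2 page on-call (initial).
  search-1: +90 → 90 ≥ 60
Round 2 — search-1 pages on-call.
No further pages.

0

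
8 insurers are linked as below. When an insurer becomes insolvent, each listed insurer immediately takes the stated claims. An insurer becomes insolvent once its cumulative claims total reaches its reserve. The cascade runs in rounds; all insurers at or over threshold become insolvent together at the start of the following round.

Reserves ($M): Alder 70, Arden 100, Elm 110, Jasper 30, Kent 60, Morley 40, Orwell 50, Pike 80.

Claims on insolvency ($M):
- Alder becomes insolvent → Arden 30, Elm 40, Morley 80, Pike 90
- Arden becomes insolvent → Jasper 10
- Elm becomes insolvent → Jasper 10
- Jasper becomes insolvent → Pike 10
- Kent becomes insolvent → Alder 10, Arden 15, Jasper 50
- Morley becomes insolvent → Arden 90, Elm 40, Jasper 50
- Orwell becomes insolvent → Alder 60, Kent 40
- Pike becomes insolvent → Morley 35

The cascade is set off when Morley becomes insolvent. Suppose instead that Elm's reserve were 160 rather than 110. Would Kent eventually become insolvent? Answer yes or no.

With Elm's reserve at 160:
Round 1 — Morley becomes insolvent (initial).
  Arden: +90 → 90 < 100
  Elm: +40 → 40 < 160
  Jasper: +50 → 50 ≥ 30
Round 2 — Jasper becomes insolvent.
  Pike: +10 → 10 < 80
No further insolvencies.

no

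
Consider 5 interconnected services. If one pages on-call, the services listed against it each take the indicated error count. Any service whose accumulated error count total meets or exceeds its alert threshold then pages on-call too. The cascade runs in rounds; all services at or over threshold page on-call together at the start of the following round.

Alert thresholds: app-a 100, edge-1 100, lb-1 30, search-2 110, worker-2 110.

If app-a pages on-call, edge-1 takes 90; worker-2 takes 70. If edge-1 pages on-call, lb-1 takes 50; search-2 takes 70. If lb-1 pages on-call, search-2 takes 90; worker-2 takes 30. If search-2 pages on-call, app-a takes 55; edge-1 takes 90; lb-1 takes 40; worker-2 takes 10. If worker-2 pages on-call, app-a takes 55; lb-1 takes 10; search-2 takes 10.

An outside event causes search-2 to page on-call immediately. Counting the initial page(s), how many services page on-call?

2

Round 1 — search-2 pages on-call (initial).
  app-a: +55 → 55 < 100
  edge-1: +90 → 90 < 100
  lb-1: +40 → 40 ≥ 30
  worker-2: +10 → 10 < 110
Round 2 — lb-1 pages on-call.
  worker-2: +30 → 40 < 110
No further pages.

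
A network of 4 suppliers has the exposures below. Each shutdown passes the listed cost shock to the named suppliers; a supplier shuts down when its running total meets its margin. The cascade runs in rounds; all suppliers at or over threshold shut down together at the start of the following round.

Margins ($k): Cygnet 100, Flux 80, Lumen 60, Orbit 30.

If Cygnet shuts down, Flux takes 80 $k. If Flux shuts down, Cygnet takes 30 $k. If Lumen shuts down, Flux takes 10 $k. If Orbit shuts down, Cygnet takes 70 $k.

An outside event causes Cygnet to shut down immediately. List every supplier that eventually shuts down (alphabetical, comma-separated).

Cygnet, Flux

Round 1 — Cygnet shuts down (initial).
  Flux: +80 → 80 ≥ 80
Round 2 — Flux shuts down.
No further shutdowns.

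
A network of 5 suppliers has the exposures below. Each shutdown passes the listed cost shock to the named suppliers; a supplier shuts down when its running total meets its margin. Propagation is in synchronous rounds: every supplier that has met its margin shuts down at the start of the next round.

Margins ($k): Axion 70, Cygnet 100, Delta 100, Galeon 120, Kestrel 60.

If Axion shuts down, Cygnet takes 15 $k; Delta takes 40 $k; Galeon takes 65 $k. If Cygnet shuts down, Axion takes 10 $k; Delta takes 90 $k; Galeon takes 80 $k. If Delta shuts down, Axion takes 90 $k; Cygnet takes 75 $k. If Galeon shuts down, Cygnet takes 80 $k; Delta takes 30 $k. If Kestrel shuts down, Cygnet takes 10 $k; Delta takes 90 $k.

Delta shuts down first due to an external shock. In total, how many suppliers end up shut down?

2

Round 1 — Delta shuts down (initial).
  Axion: +90 → 90 ≥ 70
  Cygnet: +75 → 75 < 100
Round 2 — Axion shuts down.
  Cygnet: +15 → 90 < 100
  Galeon: +65 → 65 < 120
No further shutdowns.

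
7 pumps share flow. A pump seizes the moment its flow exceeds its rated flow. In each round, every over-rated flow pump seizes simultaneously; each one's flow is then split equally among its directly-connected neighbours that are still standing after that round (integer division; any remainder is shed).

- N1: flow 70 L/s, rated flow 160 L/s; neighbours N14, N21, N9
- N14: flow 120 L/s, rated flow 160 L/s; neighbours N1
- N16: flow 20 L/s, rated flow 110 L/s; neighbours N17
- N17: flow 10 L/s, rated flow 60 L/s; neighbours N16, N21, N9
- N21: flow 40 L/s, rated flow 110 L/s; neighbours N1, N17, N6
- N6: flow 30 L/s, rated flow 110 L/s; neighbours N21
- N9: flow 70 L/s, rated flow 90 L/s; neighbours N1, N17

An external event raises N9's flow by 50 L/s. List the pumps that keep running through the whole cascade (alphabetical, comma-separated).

N1, N14, N16, N21, N6

Round 1 — N9 at 120 > 90. N9 seizes.
  N9 sheds 120 L/s to N1, N17: 60 each.
    N1: 70+60 = 130 ≤ 160
    N17: 10+60 = 70 > 60
Round 2 — N17 seizes.
  N17 sheds 70 L/s to N16, N21: 35 each.
    N16: 20+35 = 55 ≤ 110
    N21: 40+35 = 75 ≤ 110
No further seizures.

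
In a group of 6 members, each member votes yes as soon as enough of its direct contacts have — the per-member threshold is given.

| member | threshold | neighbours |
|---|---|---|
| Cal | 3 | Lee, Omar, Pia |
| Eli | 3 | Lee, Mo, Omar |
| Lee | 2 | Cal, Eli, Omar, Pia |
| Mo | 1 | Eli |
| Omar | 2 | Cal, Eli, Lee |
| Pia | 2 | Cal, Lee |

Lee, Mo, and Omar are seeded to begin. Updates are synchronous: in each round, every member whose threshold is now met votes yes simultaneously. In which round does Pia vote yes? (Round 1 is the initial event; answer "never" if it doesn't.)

Round 1 — Lee, Mo, Omar vote yes (initial).
Round 2 — checking thresholds:
  Cal: 2 of 3 neighbours < 3, holds.
  Eli: 3 of 3 neighbours ≥ 3, votes yes.
  Pia: 1 of 2 neighbours < 2, holds.
Round 3 — no new yes votes; cascade stops.

never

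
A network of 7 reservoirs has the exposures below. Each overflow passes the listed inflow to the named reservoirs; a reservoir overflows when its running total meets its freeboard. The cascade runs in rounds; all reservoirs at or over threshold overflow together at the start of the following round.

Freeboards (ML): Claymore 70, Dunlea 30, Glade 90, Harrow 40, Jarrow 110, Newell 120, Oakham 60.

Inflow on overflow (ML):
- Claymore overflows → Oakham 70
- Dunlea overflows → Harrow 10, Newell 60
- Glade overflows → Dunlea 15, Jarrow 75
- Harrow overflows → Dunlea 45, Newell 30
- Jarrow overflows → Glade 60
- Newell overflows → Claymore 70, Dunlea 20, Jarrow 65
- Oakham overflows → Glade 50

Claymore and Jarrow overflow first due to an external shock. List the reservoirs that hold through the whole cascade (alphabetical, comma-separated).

Round 1 — Claymore, Jarrow overflow (initial).
  Glade: +60 → 60 < 90
  Oakham: +70 → 70 ≥ 60
Round 2 — Oakham overflows.
  Glade: +50 → 110 ≥ 90
Round 3 — Glade overflows.
  Dunlea: +15 → 15 < 30
No further overflows.

Dunlea, Harrow, Newell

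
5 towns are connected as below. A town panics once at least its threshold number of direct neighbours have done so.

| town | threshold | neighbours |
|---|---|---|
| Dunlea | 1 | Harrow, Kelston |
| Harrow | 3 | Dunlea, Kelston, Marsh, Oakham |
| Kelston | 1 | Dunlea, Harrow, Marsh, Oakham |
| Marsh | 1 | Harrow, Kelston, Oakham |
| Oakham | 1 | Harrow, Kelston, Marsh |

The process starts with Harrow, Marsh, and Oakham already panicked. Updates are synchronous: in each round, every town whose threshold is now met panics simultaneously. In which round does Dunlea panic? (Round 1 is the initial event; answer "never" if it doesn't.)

Round 1 — Harrow, Marsh, Oakham panic (initial).
Round 2 — checking thresholds:
  Dunlea: 1 of 2 neighbours ≥ 1, panics.
  Kelston: 3 of 4 neighbours ≥ 1, panics.
Round 3 — no new panics; cascade stops.

2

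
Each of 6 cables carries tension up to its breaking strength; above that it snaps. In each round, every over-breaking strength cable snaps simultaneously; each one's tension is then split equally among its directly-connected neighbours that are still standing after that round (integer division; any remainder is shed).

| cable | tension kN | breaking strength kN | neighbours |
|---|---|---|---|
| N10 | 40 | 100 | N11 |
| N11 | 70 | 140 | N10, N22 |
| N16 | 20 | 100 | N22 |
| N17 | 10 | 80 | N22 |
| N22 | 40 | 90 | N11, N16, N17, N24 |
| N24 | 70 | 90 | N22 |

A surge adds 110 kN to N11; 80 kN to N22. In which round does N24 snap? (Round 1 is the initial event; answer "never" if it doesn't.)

2

Round 1 — N11 at 180 > 140; N22 at 120 > 90. N11, N22 snap.
  N11 sheds 180 kN to N10: 180 each.
    N10: 40+180 = 220 > 100
  N22 sheds 120 kN to N16, N17, N24: 40 each.
    N16: 20+40 = 60 ≤ 100
    N17: 10+40 = 50 ≤ 80
    N24: 70+40 = 110 > 90
Round 2 — N10, N24 snap.
  N10 sheds 220 kN: no online neighbours, lost.
  N24 sheds 110 kN: no online neighbours, lost.
No further breaks.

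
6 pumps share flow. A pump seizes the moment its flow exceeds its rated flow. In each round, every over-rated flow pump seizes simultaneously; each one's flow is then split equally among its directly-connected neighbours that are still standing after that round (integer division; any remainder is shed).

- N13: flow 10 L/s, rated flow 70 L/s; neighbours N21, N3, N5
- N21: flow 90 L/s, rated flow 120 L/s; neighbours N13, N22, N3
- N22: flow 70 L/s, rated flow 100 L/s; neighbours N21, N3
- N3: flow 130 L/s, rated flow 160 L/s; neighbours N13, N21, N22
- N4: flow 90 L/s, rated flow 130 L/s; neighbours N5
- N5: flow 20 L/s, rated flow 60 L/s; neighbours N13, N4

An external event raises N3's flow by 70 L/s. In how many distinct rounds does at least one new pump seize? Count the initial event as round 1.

Round 1 — N3 at 200 > 160. N3 seizes.
  N3 sheds 200 L/s to N13, N21, N22: 66 each (2 lost).
    N13: 10+66 = 76 > 70
    N21: 90+66 = 156 > 120
    N22: 70+66 = 136 > 100
Round 2 — N13, N21, N22 seize.
  N13 sheds 76 L/s to N5: 76 each.
    N5: 20+76 = 96 > 60
  N21 sheds 156 L/s: no online neighbours, lost.
  N22 sheds 136 L/s: no online neighbours, lost.
Round 3 — N5 seizes.
  N5 sheds 96 L/s to N4: 96 each.
    N4: 90+96 = 186 > 130
Round 4 — N4 seizes.
  N4 sheds 186 L/s: no online neighbours, lost.
No further seizures.

4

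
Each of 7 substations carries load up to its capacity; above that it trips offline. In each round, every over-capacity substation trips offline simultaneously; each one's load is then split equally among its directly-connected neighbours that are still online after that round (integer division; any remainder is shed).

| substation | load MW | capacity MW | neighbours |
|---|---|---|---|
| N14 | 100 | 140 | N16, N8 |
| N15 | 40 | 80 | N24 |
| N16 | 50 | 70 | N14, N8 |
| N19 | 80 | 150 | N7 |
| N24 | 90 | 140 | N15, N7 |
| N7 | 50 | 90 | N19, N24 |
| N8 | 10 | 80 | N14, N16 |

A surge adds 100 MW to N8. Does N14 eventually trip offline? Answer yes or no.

Round 1 — N8 at 110 > 80. N8 trips offline.
  N8 sheds 110 MW to N14, N16: 55 each.
    N14: 100+55 = 155 > 140
    N16: 50+55 = 105 > 70
Round 2 — N14, N16 trip offline.
  N14 sheds 155 MW: no online neighbours, lost.
  N16 sheds 105 MW: no online neighbours, lost.
No further trips.

yes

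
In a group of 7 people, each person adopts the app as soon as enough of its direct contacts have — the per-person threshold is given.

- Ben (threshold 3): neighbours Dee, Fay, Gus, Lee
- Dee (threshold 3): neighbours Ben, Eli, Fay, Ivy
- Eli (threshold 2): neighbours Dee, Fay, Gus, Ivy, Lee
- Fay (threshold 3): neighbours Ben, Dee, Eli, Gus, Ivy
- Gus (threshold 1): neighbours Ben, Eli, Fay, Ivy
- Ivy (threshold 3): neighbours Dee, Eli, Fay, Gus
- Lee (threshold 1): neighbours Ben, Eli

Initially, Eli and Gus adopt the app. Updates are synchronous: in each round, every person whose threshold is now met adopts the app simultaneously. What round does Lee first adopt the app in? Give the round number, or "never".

2

Round 1 — Eli, Gus adopt the app (initial).
Round 2 — checking thresholds:
  Ben: 1 of 4 neighbours < 3, below threshold.
  Dee: 1 of 4 neighbours < 3, below threshold.
  Fay: 2 of 5 neighbours < 3, below threshold.
  Ivy: 2 of 4 neighbours < 3, below threshold.
  Lee: 1 of 2 neighbours ≥ 1, adopts the app.
Round 3 — no new adoptions; cascade stops.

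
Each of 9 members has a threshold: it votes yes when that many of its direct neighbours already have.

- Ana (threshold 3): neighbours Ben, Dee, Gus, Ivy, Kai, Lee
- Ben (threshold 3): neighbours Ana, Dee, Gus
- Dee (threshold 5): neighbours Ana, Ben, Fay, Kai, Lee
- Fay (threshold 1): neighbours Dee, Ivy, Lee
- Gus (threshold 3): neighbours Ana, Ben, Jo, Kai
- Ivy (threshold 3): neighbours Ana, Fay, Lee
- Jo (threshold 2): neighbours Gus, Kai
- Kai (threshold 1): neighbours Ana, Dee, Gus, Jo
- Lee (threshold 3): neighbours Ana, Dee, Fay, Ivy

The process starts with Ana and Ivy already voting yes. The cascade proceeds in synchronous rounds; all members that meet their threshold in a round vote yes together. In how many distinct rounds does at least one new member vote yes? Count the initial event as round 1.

3

Round 1 — Ana, Ivy vote yes (initial).
Round 2 — checking thresholds:
  Ben: 1 of 3 neighbours < 3, not yet.
  Dee: 1 of 5 neighbours < 5, not yet.
  Fay: 1 of 3 neighbours ≥ 1, votes yes.
  Gus: 1 of 4 neighbours < 3, not yet.
  Kai: 1 of 4 neighbours ≥ 1, votes yes.
  Lee: 2 of 4 neighbours < 3, not yet.
Round 3 — checking thresholds:
  Ben: 1 of 3 neighbours < 3, not yet.
  Dee: 3 of 5 neighbours < 5, not yet.
  Gus: 2 of 4 neighbours < 3, not yet.
  Jo: 1 of 2 neighbours < 2, not yet.
  Lee: 3 of 4 neighbours ≥ 3, votes yes.
Round 4 — no new yes votes; cascade stops.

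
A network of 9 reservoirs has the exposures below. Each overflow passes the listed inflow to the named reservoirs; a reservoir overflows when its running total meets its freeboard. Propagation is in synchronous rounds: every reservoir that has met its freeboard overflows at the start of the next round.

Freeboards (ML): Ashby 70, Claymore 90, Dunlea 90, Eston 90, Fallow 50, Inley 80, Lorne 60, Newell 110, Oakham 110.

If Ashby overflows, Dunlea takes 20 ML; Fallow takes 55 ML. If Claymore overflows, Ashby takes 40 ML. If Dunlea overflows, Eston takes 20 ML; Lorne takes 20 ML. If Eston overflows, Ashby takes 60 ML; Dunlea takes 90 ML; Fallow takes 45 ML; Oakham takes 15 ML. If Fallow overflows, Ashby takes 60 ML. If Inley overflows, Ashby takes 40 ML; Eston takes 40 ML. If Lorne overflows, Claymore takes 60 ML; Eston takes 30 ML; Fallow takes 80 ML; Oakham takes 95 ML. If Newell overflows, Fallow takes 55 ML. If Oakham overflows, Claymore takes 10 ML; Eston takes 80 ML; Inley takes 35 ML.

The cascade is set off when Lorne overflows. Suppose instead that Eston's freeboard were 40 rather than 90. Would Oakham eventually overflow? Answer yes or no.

no

With Eston's freeboard at 40:
Round 1 — Lorne overflows (initial).
  Claymore: +60 → 60 < 90
  Eston: +30 → 30 < 40
  Fallow: +80 → 80 ≥ 50
  Oakham: +95 → 95 < 110
Round 2 — Fallow overflows.
  Ashby: +60 → 60 < 70
No further overflows.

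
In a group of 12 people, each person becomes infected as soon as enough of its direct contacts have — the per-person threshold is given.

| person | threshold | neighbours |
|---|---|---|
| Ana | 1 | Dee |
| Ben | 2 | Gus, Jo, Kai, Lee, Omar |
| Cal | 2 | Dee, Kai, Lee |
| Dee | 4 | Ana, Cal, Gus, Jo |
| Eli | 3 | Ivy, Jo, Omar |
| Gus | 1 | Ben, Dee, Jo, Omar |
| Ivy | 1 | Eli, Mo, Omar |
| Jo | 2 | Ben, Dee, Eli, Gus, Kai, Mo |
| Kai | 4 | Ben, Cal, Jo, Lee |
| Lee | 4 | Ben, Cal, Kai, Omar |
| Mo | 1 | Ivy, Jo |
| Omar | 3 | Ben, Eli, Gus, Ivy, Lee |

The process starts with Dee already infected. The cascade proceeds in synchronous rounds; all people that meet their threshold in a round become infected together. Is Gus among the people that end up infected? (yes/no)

yes

Round 1 — Dee becomes infected (initial).
Round 2 — checking thresholds:
  Ana: 1 of 1 neighbours ≥ 1, becomes infected.
  Cal: 1 of 3 neighbours < 2, not yet.
  Gus: 1 of 4 neighbours ≥ 1, becomes infected.
  Jo: 1 of 6 neighbours < 2, not yet.
Round 3 — checking thresholds:
  Ben: 1 of 5 neighbours < 2, not yet.
  Cal: 1 of 3 neighbours < 2, not yet.
  Jo: 2 of 6 neighbours ≥ 2, becomes infected.
  Omar: 1 of 5 neighbours < 3, not yet.
Round 4 — checking thresholds:
  Ben: 2 of 5 neighbours ≥ 2, becomes infected.
  Cal: 1 of 3 neighbours < 2, not yet.
  Eli: 1 of 3 neighbours < 3, not yet.
  Kai: 1 of 4 neighbours < 4, not yet.
  Mo: 1 of 2 neighbours ≥ 1, becomes infected.
  Omar: 1 of 5 neighbours < 3, not yet.
Round 5 — checking thresholds:
  Cal: 1 of 3 neighbours < 2, not yet.
  Eli: 1 of 3 neighbours < 3, not yet.
  Ivy: 1 of 3 neighbours ≥ 1, becomes infected.
  Kai: 2 of 4 neighbours < 4, not yet.
  Lee: 1 of 4 neighbours < 4, not yet.
  Omar: 2 of 5 neighbours < 3, not yet.
Round 6 — checking thresholds:
  Cal: 1 of 3 neighbours < 2, not yet.
  Eli: 2 of 3 neighbours < 3, not yet.
  Kai: 2 of 4 neighbours < 4, not yet.
  Lee: 1 of 4 neighbours < 4, not yet.
  Omar: 3 of 5 neighbours ≥ 3, becomes infected.
Round 7 — checking thresholds:
  Cal: 1 of 3 neighbours < 2, not yet.
  Eli: 3 of 3 neighbours ≥ 3, becomes infected.
  Kai: 2 of 4 neighbours < 4, not yet.
  Lee: 2 of 4 neighbours < 4, not yet.
Round 8 — no new infections; cascade stops.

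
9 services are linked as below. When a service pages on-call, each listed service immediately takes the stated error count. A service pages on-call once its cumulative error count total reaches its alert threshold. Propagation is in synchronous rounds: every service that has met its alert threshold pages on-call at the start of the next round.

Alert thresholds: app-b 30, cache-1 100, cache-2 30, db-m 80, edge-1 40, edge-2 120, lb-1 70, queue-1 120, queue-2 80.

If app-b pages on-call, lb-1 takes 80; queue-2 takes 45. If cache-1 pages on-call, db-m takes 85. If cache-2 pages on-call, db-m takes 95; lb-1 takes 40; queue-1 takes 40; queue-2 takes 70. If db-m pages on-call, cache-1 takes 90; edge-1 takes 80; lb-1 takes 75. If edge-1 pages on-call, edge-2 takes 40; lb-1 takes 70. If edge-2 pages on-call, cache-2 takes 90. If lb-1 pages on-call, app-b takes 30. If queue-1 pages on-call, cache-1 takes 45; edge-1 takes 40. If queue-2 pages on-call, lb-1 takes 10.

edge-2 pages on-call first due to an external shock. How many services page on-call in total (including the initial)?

7

Round 1 — edge-2 pages on-call (initial).
  cache-2: +90 → 90 ≥ 30
Round 2 — cache-2 pages on-call.
  db-m: +95 → 95 ≥ 80
  lb-1: +40 → 40 < 70
  queue-1: +40 → 40 < 120
  queue-2: +70 → 70 < 80
Round 3 — db-m pages on-call.
  cache-1: +90 → 90 < 100
  edge-1: +80 → 80 ≥ 40
  lb-1: +75 → 115 ≥ 70
Round 4 — edge-1, lb-1 page on-call.
  app-b: +30 → 30 ≥ 30
Round 5 — app-b pages on-call.
  queue-2: +45 → 115 ≥ 80
Round 6 — queue-2 pages on-call.
No further pages.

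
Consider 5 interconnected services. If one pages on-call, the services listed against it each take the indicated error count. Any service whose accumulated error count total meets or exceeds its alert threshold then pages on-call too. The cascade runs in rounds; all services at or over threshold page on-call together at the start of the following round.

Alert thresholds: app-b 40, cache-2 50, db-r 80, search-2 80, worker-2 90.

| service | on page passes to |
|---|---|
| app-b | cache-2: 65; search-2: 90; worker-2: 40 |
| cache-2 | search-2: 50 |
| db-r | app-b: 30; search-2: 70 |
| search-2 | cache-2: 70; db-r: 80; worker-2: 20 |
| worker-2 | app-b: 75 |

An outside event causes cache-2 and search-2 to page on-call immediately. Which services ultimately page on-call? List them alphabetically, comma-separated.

Round 1 — cache-2, search-2 page on-call (initial).
  db-r: +80 → 80 ≥ 80
  worker-2: +20 → 20 < 90
Round 2 — db-r pages on-call.
  app-b: +30 → 30 < 40
No further pages.

cache-2, db-r, search-2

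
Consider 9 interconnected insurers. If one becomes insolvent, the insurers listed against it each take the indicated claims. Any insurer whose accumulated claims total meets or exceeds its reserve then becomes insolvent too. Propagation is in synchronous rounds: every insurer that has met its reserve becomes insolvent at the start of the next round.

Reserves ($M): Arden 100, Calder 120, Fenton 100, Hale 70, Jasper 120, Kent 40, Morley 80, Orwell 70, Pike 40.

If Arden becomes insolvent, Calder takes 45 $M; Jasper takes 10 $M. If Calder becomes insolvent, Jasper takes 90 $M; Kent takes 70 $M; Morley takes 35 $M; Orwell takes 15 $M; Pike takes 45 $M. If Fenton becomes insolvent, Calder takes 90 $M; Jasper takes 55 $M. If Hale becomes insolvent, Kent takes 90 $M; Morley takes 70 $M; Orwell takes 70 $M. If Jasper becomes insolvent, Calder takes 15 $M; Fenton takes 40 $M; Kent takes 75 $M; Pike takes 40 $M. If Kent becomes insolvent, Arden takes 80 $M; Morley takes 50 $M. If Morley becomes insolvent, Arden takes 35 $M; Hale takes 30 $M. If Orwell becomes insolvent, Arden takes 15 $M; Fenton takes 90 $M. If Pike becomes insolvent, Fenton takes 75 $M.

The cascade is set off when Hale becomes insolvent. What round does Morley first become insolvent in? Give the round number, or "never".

3

Round 1 — Hale becomes insolvent (initial).
  Kent: +90 → 90 ≥ 40
  Morley: +70 → 70 < 80
  Orwell: +70 → 70 ≥ 70
Round 2 — Kent, Orwell become insolvent.
  Arden: +80+15 → 95 < 100
  Fenton: +90 → 90 < 100
  Morley: +50 → 120 ≥ 80
Round 3 — Morley becomes insolvent.
  Arden: +35 → 130 ≥ 100
Round 4 — Arden becomes insolvent.
  Calder: +45 → 45 < 120
  Jasper: +10 → 10 < 120
No further insolvencies.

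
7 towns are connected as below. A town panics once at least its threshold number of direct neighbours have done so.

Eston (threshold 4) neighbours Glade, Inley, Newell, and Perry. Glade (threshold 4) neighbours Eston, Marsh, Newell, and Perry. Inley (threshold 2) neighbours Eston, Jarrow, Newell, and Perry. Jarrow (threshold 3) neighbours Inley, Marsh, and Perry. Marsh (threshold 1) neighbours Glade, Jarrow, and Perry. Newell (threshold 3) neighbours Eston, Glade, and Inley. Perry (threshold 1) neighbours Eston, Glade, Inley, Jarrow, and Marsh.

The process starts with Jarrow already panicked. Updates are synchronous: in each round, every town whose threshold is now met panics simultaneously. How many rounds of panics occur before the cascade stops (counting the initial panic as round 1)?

3

Round 1 — Jarrow panics (initial).
Round 2 — checking thresholds:
  Inley: 1 of 4 neighbours < 2, below threshold.
  Marsh: 1 of 3 neighbours ≥ 1, panics.
  Perry: 1 of 5 neighbours ≥ 1, panics.
Round 3 — checking thresholds:
  Eston: 1 of 4 neighbours < 4, below threshold.
  Glade: 2 of 4 neighbours < 4, below threshold.
  Inley: 2 of 4 neighbours ≥ 2, panics.
Round 4 — no new panics; cascade stops.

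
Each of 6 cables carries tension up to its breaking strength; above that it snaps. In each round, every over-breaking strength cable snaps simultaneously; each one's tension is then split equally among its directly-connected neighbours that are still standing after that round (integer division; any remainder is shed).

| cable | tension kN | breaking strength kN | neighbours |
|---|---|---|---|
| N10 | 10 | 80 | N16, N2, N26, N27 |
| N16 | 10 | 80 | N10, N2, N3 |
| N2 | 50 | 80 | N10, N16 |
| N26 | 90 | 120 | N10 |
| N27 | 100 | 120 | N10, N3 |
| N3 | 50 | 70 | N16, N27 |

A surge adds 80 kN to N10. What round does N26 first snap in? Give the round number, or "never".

never

Round 1 — N10 at 90 > 80. N10 snaps.
  N10 sheds 90 kN to N16, N2, N26, N27: 22 each (2 lost).
    N16: 10+22 = 32 ≤ 80
    N2: 50+22 = 72 ≤ 80
    N26: 90+22 = 112 ≤ 120
    N27: 100+22 = 122 > 120
Round 2 — N27 snaps.
  N27 sheds 122 kN to N3: 122 each.
    N3: 50+122 = 172 > 70
Round 3 — N3 snaps.
  N3 sheds 172 kN to N16: 172 each.
    N16: 32+172 = 204 > 80
Round 4 — N16 snaps.
  N16 sheds 204 kN to N2: 204 each.
    N2: 72+204 = 276 > 80
Round 5 — N2 snaps.
  N2 sheds 276 kN: no online neighbours, lost.
No further breaks.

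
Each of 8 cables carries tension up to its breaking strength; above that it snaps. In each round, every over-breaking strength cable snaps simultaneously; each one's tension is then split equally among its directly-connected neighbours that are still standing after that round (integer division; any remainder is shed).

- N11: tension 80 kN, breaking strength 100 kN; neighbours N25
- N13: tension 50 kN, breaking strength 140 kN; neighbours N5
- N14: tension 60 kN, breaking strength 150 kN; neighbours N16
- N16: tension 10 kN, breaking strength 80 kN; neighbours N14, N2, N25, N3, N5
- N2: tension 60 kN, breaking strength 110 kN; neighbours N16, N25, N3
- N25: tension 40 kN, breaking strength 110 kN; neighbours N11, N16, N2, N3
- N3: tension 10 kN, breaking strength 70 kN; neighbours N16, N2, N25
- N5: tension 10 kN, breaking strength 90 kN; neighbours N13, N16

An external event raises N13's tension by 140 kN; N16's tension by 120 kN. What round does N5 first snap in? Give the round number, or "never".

2

Round 1 — N13 at 190 > 140; N16 at 130 > 80. N13, N16 snap.
  N13 sheds 190 kN to N5: 190 each.
    N5: 10+190 = 200 > 90
  N16 sheds 130 kN to N14, N2, N25, N3, N5: 26 each.
    N14: 60+26 = 86 ≤ 150
    N2: 60+26 = 86 ≤ 110
    N25: 40+26 = 66 ≤ 110
    N3: 10+26 = 36 ≤ 70
    N5: 200+26 = 226 > 90
Round 2 — N5 snaps.
  N5 sheds 226 kN: no online neighbours, lost.
No further breaks.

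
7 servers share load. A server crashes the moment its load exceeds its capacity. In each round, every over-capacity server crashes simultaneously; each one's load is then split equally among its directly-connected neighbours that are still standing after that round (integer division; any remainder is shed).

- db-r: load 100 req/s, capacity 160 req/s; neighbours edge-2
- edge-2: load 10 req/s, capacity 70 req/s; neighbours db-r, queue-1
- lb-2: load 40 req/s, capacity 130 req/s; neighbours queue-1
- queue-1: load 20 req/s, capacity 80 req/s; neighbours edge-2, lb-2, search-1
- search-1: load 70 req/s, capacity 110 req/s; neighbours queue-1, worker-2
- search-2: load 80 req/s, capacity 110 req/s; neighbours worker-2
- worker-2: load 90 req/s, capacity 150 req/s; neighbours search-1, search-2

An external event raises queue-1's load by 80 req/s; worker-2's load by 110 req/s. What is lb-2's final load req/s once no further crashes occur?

Round 1 — queue-1 at 100 > 80; worker-2 at 200 > 150. queue-1, worker-2 crash.
  queue-1 sheds 100 req/s to edge-2, lb-2, search-1: 33 each (1 lost).
    edge-2: 10+33 = 43 ≤ 70
    lb-2: 40+33 = 73 ≤ 130
    search-1: 70+33 = 103 ≤ 110
  worker-2 sheds 200 req/s to search-1, search-2: 100 each.
    search-1: 103+100 = 203 > 110
    search-2: 80+100 = 180 > 110
Round 2 — search-1, search-2 crash.
  search-1 sheds 203 req/s: no online neighbours, lost.
  search-2 sheds 180 req/s: no online neighbours, lost.
No further crashes.

73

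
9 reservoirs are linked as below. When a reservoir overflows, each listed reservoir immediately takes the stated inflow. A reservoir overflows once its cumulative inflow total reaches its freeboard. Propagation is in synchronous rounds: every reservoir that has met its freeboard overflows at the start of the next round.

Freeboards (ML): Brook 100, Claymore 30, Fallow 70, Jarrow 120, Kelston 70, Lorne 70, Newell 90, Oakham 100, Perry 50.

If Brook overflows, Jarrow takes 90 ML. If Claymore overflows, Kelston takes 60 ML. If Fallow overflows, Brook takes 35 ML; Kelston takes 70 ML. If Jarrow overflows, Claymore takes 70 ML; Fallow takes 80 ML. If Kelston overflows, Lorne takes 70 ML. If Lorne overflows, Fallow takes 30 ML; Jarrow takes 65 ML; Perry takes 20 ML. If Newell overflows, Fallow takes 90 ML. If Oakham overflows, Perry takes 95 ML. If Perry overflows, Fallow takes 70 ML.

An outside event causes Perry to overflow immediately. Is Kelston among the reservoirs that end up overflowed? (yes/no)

Round 1 — Perry overflows (initial).
  Fallow: +70 → 70 ≥ 70
Round 2 — Fallow overflows.
  Brook: +35 → 35 < 100
  Kelston: +70 → 70 ≥ 70
Round 3 — Kelston overflows.
  Lorne: +70 → 70 ≥ 70
Round 4 — Lorne overflows.
  Jarrow: +65 → 65 < 120
No further overflows.

yes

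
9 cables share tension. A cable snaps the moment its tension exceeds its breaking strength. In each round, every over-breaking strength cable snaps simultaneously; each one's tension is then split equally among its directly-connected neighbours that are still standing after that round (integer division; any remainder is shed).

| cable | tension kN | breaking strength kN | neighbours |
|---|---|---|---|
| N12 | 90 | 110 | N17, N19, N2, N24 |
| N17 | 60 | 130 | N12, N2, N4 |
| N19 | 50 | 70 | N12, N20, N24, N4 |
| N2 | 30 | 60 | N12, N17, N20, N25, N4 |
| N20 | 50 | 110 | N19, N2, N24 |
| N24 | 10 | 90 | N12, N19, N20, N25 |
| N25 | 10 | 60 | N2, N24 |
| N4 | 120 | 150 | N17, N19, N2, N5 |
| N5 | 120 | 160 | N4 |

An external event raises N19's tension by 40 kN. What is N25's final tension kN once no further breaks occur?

Round 1 — N19 at 90 > 70. N19 snaps.
  N19 sheds 90 kN to N12, N20, N24, N4: 22 each (2 lost).
    N12: 90+22 = 112 > 110
    N20: 50+22 = 72 ≤ 110
    N24: 10+22 = 32 ≤ 90
    N4: 120+22 = 142 ≤ 150
Round 2 — N12 snaps.
  N12 sheds 112 kN to N17, N2, N24: 37 each (1 lost).
    N17: 60+37 = 97 ≤ 130
    N2: 30+37 = 67 > 60
    N24: 32+37 = 69 ≤ 90
Round 3 — N2 snaps.
  N2 sheds 67 kN to N17, N20, N25, N4: 16 each (3 lost).
    N17: 97+16 = 113 ≤ 130
    N20: 72+16 = 88 ≤ 110
    N25: 10+16 = 26 ≤ 60
    N4: 142+16 = 158 > 150
Round 4 — N4 snaps.
  N4 sheds 158 kN to N17, N5: 79 each.
    N17: 113+79 = 192 > 130
    N5: 120+79 = 199 > 160
Round 5 — N17, N5 snap.
  N17 sheds 192 kN: no online neighbours, lost.
  N5 sheds 199 kN: no online neighbours, lost.
No further breaks.

26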